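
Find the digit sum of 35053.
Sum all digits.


3 + 5 + 0 + 5 + 3 = 16


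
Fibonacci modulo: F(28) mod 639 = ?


F(k) mod 639 for k=1..28:
1, 1, 2, 3, 5, 8, 13, 21, 34, 55, 89, 144, 233, 377, 610, 348, 319, 28, 347, 375, 83, 458, 541, 360, 262, 622, 245, 228
F(28) mod 639 = 228


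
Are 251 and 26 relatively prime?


Euclidean algorithm:
251 = 9 * 26 + 17
26 = 1 * 17 + 9
17 = 1 * 9 + 8
9 = 1 * 8 + 1
8 = 8 * 1 + 0
GCD(251, 26) = 1

Yes, coprime (GCD = 1)


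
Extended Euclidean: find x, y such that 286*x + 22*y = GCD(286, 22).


Tabular extended Euclidean (each row: r = 286*s + 22*t):
r=286, s=1, t=0
r=22, s=0, t=1
q=13: r=0, s=1, t=-13   [286*(1) + 22*(-13) = 0]
GCD = 22; from the row with r=22: x=0, y=1
Check: 286*(0) + 22*(1) = 0 + 22 = 22

GCD = 22, x = 0, y = 1


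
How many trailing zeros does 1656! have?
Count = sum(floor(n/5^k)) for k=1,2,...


floor(1656/5) = 331
floor(1656/25) = 66
floor(1656/125) = 13
floor(1656/625) = 2
Total = 412

412 trailing zeros


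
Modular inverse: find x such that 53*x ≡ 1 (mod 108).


Use the extended Euclidean algorithm on (108, 53); each row r = 108*s + 53*t:
r=108, s=1, t=0
r=53, s=0, t=1
q=2: r=2, s=1, t=-2   [108*(1) + 53*(-2) = 2]
q=26: r=1, s=-26, t=53   [108*(-26) + 53*(53) = 1]
q=2: r=0, s=53, t=-108   [108*(53) + 53*(-108) = 0]
GCD = 1 with t = 53, so 53*(53) ≡ 1 (mod 108)
Inverse = 53 mod 108 = 53
Check: 53 * 53 = 2809 ≡ 1 (mod 108)

53^(-1) ≡ 53 (mod 108)


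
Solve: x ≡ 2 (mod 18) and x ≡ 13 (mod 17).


M = 18*17 = 306
M1 = M/18 = 17, M2 = M/17 = 18
M1^(-1) mod 18 = 17, M2^(-1) mod 17 = 1
x = 2*17*17 + 13*18*1 = 812
812 mod 306 = 200
Check: 200 mod 18 = 2 ✓, 200 mod 17 = 13 ✓

x ≡ 200 (mod 306)


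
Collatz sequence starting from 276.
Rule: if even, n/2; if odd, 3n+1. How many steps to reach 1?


276 → 138 → 69 → 208 → 104 → 52 → 26 → 13 → 40 → 20 → 10 → 5 → 16 → 8 → 4 → 2 → 1
Total steps = 16

16 steps


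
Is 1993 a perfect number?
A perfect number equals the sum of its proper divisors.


Proper divisors of 1993: 1
Sum = 1 = 1

No, 1993 is not perfect (1 ≠ 1993)


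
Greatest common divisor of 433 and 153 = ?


433 = 2 * 153 + 127
153 = 1 * 127 + 26
127 = 4 * 26 + 23
26 = 1 * 23 + 3
23 = 7 * 3 + 2
3 = 1 * 2 + 1
2 = 2 * 1 + 0
GCD = 1


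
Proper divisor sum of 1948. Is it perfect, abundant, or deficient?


Proper divisors: 1, 2, 4, 487, 974
Sum = 1 + 2 + 4 + 487 + 974 = 1468
1468 < 1948 → deficient

s(1948) = 1468 (deficient)


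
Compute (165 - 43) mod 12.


165 - 43 = 122
122 mod 12 = 2


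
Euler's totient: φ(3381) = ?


3381 = 3 × 7^2 × 23
Prime factors: 3, 7, 23
φ(3381) = 3381 × (1-1/3) × (1-1/7) × (1-1/23)
= 3381 × 2/3 × 6/7 × 22/23 = 1848

φ(3381) = 1848


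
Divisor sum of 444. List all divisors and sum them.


Divisors of 444: 1, 2, 3, 4, 6, 12, 37, 74, 111, 148, 222, 444
Sum = 1 + 2 + 3 + 4 + 6 + 12 + 37 + 74 + 111 + 148 + 222 + 444 = 1064

σ(444) = 1064


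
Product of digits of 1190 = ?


1 × 1 × 9 × 0 = 0


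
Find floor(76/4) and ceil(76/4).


76/4 = 19.0000
floor = 19
ceil = 19

floor = 19, ceil = 19


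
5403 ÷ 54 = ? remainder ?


5403 = 54 * 100 + 3
Check: 5400 + 3 = 5403

q = 100, r = 3


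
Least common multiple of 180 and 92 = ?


GCD(180, 92) = 4
LCM = 180*92/4 = 16560/4 = 4140

LCM = 4140


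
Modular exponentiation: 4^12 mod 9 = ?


4^1 mod 9 = 4
4^2 mod 9 = 7
4^3 mod 9 = 1
4^4 mod 9 = 4
4^5 mod 9 = 7
4^6 mod 9 = 1
4^7 mod 9 = 4
4^8 mod 9 = 7
4^9 mod 9 = 1
4^10 mod 9 = 4
4^11 mod 9 = 7
4^12 mod 9 = 1


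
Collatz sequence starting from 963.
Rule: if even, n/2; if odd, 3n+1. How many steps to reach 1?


963 → 2890 → 1445 → 4336 → 2168 → 1084 → 542 → 271 → 814 → 407 → 1222 → 611 → 1834 → 917 → 2752 → 1376 → 688 → 344 → 172 → 86 → 43 → 130 → 65 → 196 → 98 → 49 → 148 → 74 → 37 → 112 → 56 → 28 → 14 → 7 → 22 → 11 → 34 → 17 → 52 → 26 → 13 → 40 → 20 → 10 → 5 → 16 → 8 → 4 → 2 → 1
Total steps = 49

49 steps


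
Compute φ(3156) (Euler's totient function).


3156 = 2^2 × 3 × 263
Prime factors: 2, 3, 263
φ(3156) = 3156 × (1-1/2) × (1-1/3) × (1-1/263)
= 3156 × 1/2 × 2/3 × 262/263 = 1048

φ(3156) = 1048


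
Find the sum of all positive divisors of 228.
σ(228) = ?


Divisors of 228: 1, 2, 3, 4, 6, 12, 19, 38, 57, 76, 114, 228
Sum = 1 + 2 + 3 + 4 + 6 + 12 + 19 + 38 + 57 + 76 + 114 + 228 = 560

σ(228) = 560


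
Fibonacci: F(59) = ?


Sequence: 1, 1, 2, 3, 5, 8, 13, 21, 34, 55, 89, 144, 233, 377, 610, 987, 1597, 2584, 4181, 6765, 10946, 17711, 28657, 46368, 75025, 121393, 196418, 317811, 514229, 832040, 1346269, 2178309, 3524578, 5702887, 9227465, 14930352, 24157817, 39088169, 63245986, 102334155, 165580141, 267914296, 433494437, 701408733, 1134903170, 1836311903, 2971215073, 4807526976, 7778742049, 12586269025, 20365011074, 32951280099, 53316291173, 86267571272, 139583862445, 225851433717, 365435296162, 591286729879, 956722026041
F(59) = 956722026041


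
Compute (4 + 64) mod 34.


4 + 64 = 68
68 mod 34 = 0


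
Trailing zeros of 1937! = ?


floor(1937/5) = 387
floor(1937/25) = 77
floor(1937/125) = 15
floor(1937/625) = 3
Total = 482

482 trailing zeros


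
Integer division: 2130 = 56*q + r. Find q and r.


2130 = 56 * 38 + 2
Check: 2128 + 2 = 2130

q = 38, r = 2


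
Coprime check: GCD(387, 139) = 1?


Euclidean algorithm:
387 = 2 * 139 + 109
139 = 1 * 109 + 30
109 = 3 * 30 + 19
30 = 1 * 19 + 11
19 = 1 * 11 + 8
11 = 1 * 8 + 3
8 = 2 * 3 + 2
3 = 1 * 2 + 1
2 = 2 * 1 + 0
GCD(387, 139) = 1

Yes, coprime (GCD = 1)


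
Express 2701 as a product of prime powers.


2701 / 37 = 73
73 / 73 = 1
2701 = 37 × 73


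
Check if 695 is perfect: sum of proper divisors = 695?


Proper divisors of 695: 1, 5, 139
Sum = 1 + 5 + 139 = 145

No, 695 is not perfect (145 ≠ 695)


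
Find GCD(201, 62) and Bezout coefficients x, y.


Tabular extended Euclidean (each row: r = 201*s + 62*t):
r=201, s=1, t=0
r=62, s=0, t=1
q=3: r=15, s=1, t=-3   [201*(1) + 62*(-3) = 15]
q=4: r=2, s=-4, t=13   [201*(-4) + 62*(13) = 2]
q=7: r=1, s=29, t=-94   [201*(29) + 62*(-94) = 1]
q=2: r=0, s=-62, t=201   [201*(-62) + 62*(201) = 0]
GCD = 1; from the row with r=1: x=29, y=-94
Check: 201*(29) + 62*(-94) = 5829 - 5828 = 1

GCD = 1, x = 29, y = -94


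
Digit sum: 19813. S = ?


1 + 9 + 8 + 1 + 3 = 22


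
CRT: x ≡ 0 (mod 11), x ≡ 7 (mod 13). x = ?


M = 11*13 = 143
M1 = M/11 = 13, M2 = M/13 = 11
M1^(-1) mod 11 = 6, M2^(-1) mod 13 = 6
x = 0*13*6 + 7*11*6 = 462
462 mod 143 = 33
Check: 33 mod 11 = 0 ✓, 33 mod 13 = 7 ✓

x ≡ 33 (mod 143)


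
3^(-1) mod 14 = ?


Use the extended Euclidean algorithm on (14, 3); each row r = 14*s + 3*t:
r=14, s=1, t=0
r=3, s=0, t=1
q=4: r=2, s=1, t=-4   [14*(1) + 3*(-4) = 2]
q=1: r=1, s=-1, t=5   [14*(-1) + 3*(5) = 1]
q=2: r=0, s=3, t=-14   [14*(3) + 3*(-14) = 0]
GCD = 1 with t = 5, so 3*(5) ≡ 1 (mod 14)
Inverse = 5 mod 14 = 5
Check: 3 * 5 = 15 ≡ 1 (mod 14)

3^(-1) ≡ 5 (mod 14)


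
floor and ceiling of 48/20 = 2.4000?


48/20 = 2.4000
floor = 2
ceil = 3

floor = 2, ceil = 3


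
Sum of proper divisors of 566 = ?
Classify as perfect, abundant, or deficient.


Proper divisors: 1, 2, 283
Sum = 1 + 2 + 283 = 286
286 < 566 → deficient

s(566) = 286 (deficient)


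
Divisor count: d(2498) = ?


2498 = 2^1 × 1249^1
d(2498) = (1+1) × (1+1) = 4

4 divisors


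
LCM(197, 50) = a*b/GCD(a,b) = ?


GCD(197, 50) = 1
LCM = 197*50/1 = 9850/1 = 9850

LCM = 9850


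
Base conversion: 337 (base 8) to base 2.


337 (base 8) = 223 (decimal)
223 (decimal) = 11011111 (base 2)


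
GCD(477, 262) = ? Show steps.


477 = 1 * 262 + 215
262 = 1 * 215 + 47
215 = 4 * 47 + 27
47 = 1 * 27 + 20
27 = 1 * 20 + 7
20 = 2 * 7 + 6
7 = 1 * 6 + 1
6 = 6 * 1 + 0
GCD = 1


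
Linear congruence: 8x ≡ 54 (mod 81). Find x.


GCD(8, 81) = 1, unique solution
a^(-1) mod 81 = 71
x = 71 * 54 mod 81 = 27

x ≡ 27 (mod 81)


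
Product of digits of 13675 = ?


1 × 3 × 6 × 7 × 5 = 630


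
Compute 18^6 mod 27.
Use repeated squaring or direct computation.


18^1 mod 27 = 18
18^2 mod 27 = 0
18^3 mod 27 = 0
18^4 mod 27 = 0
18^5 mod 27 = 0
18^6 mod 27 = 0


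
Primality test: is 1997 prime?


Check divisors up to sqrt(1997) = 44.6878
No divisors found.
1997 is prime.

Yes, 1997 is prime


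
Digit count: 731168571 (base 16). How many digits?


731168571 in base 16 = 2B94BF3B
Number of digits = 8

8 digits (base 16)


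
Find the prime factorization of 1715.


1715 / 5 = 343
343 / 7 = 49
49 / 7 = 7
7 / 7 = 1
1715 = 5 × 7^3


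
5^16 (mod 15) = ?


5^1 mod 15 = 5
5^2 mod 15 = 10
5^3 mod 15 = 5
5^4 mod 15 = 10
5^5 mod 15 = 5
5^6 mod 15 = 10
5^7 mod 15 = 5
5^8 mod 15 = 10
5^9 mod 15 = 5
5^10 mod 15 = 10
5^11 mod 15 = 5
5^12 mod 15 = 10
5^13 mod 15 = 5
5^14 mod 15 = 10
5^15 mod 15 = 5
5^16 mod 15 = 10


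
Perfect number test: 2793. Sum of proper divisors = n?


Proper divisors of 2793: 1, 3, 7, 19, 21, 49, 57, 133, 147, 399, 931
Sum = 1 + 3 + 7 + 19 + 21 + 49 + 57 + 133 + 147 + 399 + 931 = 1767

No, 2793 is not perfect (1767 ≠ 2793)


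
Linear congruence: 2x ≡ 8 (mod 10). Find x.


GCD(2, 10) = 2 divides 8
Divide: 1x ≡ 4 (mod 5)
x ≡ 4 (mod 5)


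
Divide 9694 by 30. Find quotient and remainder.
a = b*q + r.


9694 = 30 * 323 + 4
Check: 9690 + 4 = 9694

q = 323, r = 4


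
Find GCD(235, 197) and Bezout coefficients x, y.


Tabular extended Euclidean (each row: r = 235*s + 197*t):
r=235, s=1, t=0
r=197, s=0, t=1
q=1: r=38, s=1, t=-1   [235*(1) + 197*(-1) = 38]
q=5: r=7, s=-5, t=6   [235*(-5) + 197*(6) = 7]
q=5: r=3, s=26, t=-31   [235*(26) + 197*(-31) = 3]
q=2: r=1, s=-57, t=68   [235*(-57) + 197*(68) = 1]
q=3: r=0, s=197, t=-235   [235*(197) + 197*(-235) = 0]
GCD = 1; from the row with r=1: x=-57, y=68
Check: 235*(-57) + 197*(68) = -13395 + 13396 = 1

GCD = 1, x = -57, y = 68


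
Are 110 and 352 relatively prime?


Euclidean algorithm:
352 = 3 * 110 + 22
110 = 5 * 22 + 0
GCD(110, 352) = 22

No, not coprime (GCD = 22)


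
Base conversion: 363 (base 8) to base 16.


363 (base 8) = 243 (decimal)
243 (decimal) = F3 (base 16)


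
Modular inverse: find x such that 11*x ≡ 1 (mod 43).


Use the extended Euclidean algorithm on (43, 11); each row r = 43*s + 11*t:
r=43, s=1, t=0
r=11, s=0, t=1
q=3: r=10, s=1, t=-3   [43*(1) + 11*(-3) = 10]
q=1: r=1, s=-1, t=4   [43*(-1) + 11*(4) = 1]
q=10: r=0, s=11, t=-43   [43*(11) + 11*(-43) = 0]
GCD = 1 with t = 4, so 11*(4) ≡ 1 (mod 43)
Inverse = 4 mod 43 = 4
Check: 11 * 4 = 44 ≡ 1 (mod 43)

11^(-1) ≡ 4 (mod 43)


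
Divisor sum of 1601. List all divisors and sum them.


Divisors of 1601: 1, 1601
Sum = 1 + 1601 = 1602

σ(1601) = 1602


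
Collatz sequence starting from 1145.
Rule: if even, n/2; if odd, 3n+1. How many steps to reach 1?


1145 → 3436 → 1718 → 859 → 2578 → 1289 → 3868 → 1934 → 967 → 2902 → 1451 → 4354 → 2177 → 6532 → 3266 → 1633 → 4900 → 2450 → 1225 → 3676 → 1838 → 919 → 2758 → 1379 → 4138 → 2069 → 6208 → 3104 → 1552 → 776 → 388 → 194 → 97 → 292 → 146 → 73 → 220 → 110 → 55 → 166 → 83 → 250 → 125 → 376 → 188 → 94 → 47 → 142 → 71 → 214 → 107 → 322 → 161 → 484 → 242 → 121 → 364 → 182 → 91 → 274 → 137 → 412 → 206 → 103 → 310 → 155 → 466 → 233 → 700 → 350 → 175 → 526 → 263 → 790 → 395 → 1186 → 593 → 1780 → 890 → 445 → 1336 → 668 → 334 → 167 → 502 → 251 → 754 → 377 → 1132 → 566 → 283 → 850 → 425 → 1276 → 638 → 319 → 958 → 479 → 1438 → 719 → 2158 → 1079 → 3238 → 1619 → 4858 → 2429 → 7288 → 3644 → 1822 → 911 → 2734 → 1367 → 4102 → 2051 → 6154 → 3077 → 9232 → 4616 → 2308 → 1154 → 577 → 1732 → 866 → 433 → 1300 → 650 → 325 → 976 → 488 → 244 → 122 → 61 → 184 → 92 → 46 → 23 → 70 → 35 → 106 → 53 → 160 → 80 → 40 → 20 → 10 → 5 → 16 → 8 → 4 → 2 → 1
Total steps = 150

150 steps


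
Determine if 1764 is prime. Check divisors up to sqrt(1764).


1764 / 2 = 882 (exact division)
1764 is NOT prime.

No, 1764 is not prime


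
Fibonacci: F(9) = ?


Sequence: 1, 1, 2, 3, 5, 8, 13, 21, 34
F(9) = 34


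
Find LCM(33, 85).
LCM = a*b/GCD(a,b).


GCD(33, 85) = 1
LCM = 33*85/1 = 2805/1 = 2805

LCM = 2805


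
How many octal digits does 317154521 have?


317154521 in base 8 = 2271662331
Number of digits = 10

10 digits (base 8)


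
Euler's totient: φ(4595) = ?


4595 = 5 × 919
Prime factors: 5, 919
φ(4595) = 4595 × (1-1/5) × (1-1/919)
= 4595 × 4/5 × 918/919 = 3672

φ(4595) = 3672


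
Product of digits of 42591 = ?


4 × 2 × 5 × 9 × 1 = 360


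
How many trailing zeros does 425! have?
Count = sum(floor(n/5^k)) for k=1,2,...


floor(425/5) = 85
floor(425/25) = 17
floor(425/125) = 3
Total = 105

105 trailing zeros


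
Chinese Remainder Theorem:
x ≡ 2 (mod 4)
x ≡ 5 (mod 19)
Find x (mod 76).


M = 4*19 = 76
M1 = M/4 = 19, M2 = M/19 = 4
M1^(-1) mod 4 = 3, M2^(-1) mod 19 = 5
x = 2*19*3 + 5*4*5 = 214
214 mod 76 = 62
Check: 62 mod 4 = 2 ✓, 62 mod 19 = 5 ✓

x ≡ 62 (mod 76)


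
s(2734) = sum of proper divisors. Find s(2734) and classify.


Proper divisors: 1, 2, 1367
Sum = 1 + 2 + 1367 = 1370
1370 < 2734 → deficient

s(2734) = 1370 (deficient)


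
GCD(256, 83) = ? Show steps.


256 = 3 * 83 + 7
83 = 11 * 7 + 6
7 = 1 * 6 + 1
6 = 6 * 1 + 0
GCD = 1


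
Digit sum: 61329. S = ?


6 + 1 + 3 + 2 + 9 = 21


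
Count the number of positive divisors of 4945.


4945 = 5^1 × 23^1 × 43^1
d(4945) = (1+1) × (1+1) × (1+1) = 8

8 divisors


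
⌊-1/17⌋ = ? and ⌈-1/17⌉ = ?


-1/17 = -0.0588
floor = -1
ceil = 0

floor = -1, ceil = 0


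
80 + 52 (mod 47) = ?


80 + 52 = 132
132 mod 47 = 38


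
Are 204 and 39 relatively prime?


Euclidean algorithm:
204 = 5 * 39 + 9
39 = 4 * 9 + 3
9 = 3 * 3 + 0
GCD(204, 39) = 3

No, not coprime (GCD = 3)


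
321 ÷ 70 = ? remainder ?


321 = 70 * 4 + 41
Check: 280 + 41 = 321

q = 4, r = 41


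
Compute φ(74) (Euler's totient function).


74 = 2 × 37
Prime factors: 2, 37
φ(74) = 74 × (1-1/2) × (1-1/37)
= 74 × 1/2 × 36/37 = 36

φ(74) = 36


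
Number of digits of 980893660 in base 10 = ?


980893660 has 9 digits in base 10
floor(log10(980893660)) + 1 = floor(8.9916) + 1 = 9

9 digits (base 10)


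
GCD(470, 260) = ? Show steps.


470 = 1 * 260 + 210
260 = 1 * 210 + 50
210 = 4 * 50 + 10
50 = 5 * 10 + 0
GCD = 10


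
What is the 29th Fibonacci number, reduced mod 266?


F(k) mod 266 for k=1..29:
1, 1, 2, 3, 5, 8, 13, 21, 34, 55, 89, 144, 233, 111, 78, 189, 1, 190, 191, 115, 40, 155, 195, 84, 13, 97, 110, 207, 51
F(29) mod 266 = 51


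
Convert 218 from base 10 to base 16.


218 (base 10) = 218 (decimal)
218 (decimal) = DA (base 16)


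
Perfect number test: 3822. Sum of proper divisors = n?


Proper divisors of 3822: 1, 2, 3, 6, 7, 13, 14, 21, 26, 39, 42, 49, 78, 91, 98, 147, 182, 273, 294, 546, 637, 1274, 1911
Sum = 1 + 2 + 3 + 6 + 7 + 13 + 14 + 21 + 26 + 39 + 42 + 49 + 78 + 91 + 98 + 147 + 182 + 273 + 294 + 546 + 637 + 1274 + 1911 = 5754

No, 3822 is not perfect (5754 ≠ 3822)


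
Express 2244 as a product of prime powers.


2244 / 2 = 1122
1122 / 2 = 561
561 / 3 = 187
187 / 11 = 17
17 / 17 = 1
2244 = 2^2 × 3 × 11 × 17


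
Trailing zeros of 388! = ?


floor(388/5) = 77
floor(388/25) = 15
floor(388/125) = 3
Total = 95

95 trailing zeros


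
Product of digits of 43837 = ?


4 × 3 × 8 × 3 × 7 = 2016


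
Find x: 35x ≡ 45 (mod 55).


GCD(35, 55) = 5 divides 45
Divide: 7x ≡ 9 (mod 11)
x ≡ 6 (mod 11)


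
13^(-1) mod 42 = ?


Use the extended Euclidean algorithm on (42, 13); each row r = 42*s + 13*t:
r=42, s=1, t=0
r=13, s=0, t=1
q=3: r=3, s=1, t=-3   [42*(1) + 13*(-3) = 3]
q=4: r=1, s=-4, t=13   [42*(-4) + 13*(13) = 1]
q=3: r=0, s=13, t=-42   [42*(13) + 13*(-42) = 0]
GCD = 1 with t = 13, so 13*(13) ≡ 1 (mod 42)
Inverse = 13 mod 42 = 13
Check: 13 * 13 = 169 ≡ 1 (mod 42)

13^(-1) ≡ 13 (mod 42)


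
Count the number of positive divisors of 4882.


4882 = 2^1 × 2441^1
d(4882) = (1+1) × (1+1) = 4

4 divisors


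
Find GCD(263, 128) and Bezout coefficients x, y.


Tabular extended Euclidean (each row: r = 263*s + 128*t):
r=263, s=1, t=0
r=128, s=0, t=1
q=2: r=7, s=1, t=-2   [263*(1) + 128*(-2) = 7]
q=18: r=2, s=-18, t=37   [263*(-18) + 128*(37) = 2]
q=3: r=1, s=55, t=-113   [263*(55) + 128*(-113) = 1]
q=2: r=0, s=-128, t=263   [263*(-128) + 128*(263) = 0]
GCD = 1; from the row with r=1: x=55, y=-113
Check: 263*(55) + 128*(-113) = 14465 - 14464 = 1

GCD = 1, x = 55, y = -113


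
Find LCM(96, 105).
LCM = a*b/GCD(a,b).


GCD(96, 105) = 3
LCM = 96*105/3 = 10080/3 = 3360

LCM = 3360


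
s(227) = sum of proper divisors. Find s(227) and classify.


Proper divisors: 1
Sum = 1 = 1
1 < 227 → deficient

s(227) = 1 (deficient)


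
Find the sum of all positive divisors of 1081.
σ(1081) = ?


Divisors of 1081: 1, 23, 47, 1081
Sum = 1 + 23 + 47 + 1081 = 1152

σ(1081) = 1152


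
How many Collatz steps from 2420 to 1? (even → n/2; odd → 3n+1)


2420 → 1210 → 605 → 1816 → 908 → 454 → 227 → 682 → 341 → 1024 → 512 → 256 → 128 → 64 → 32 → 16 → 8 → 4 → 2 → 1
Total steps = 19

19 steps


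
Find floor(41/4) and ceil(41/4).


41/4 = 10.2500
floor = 10
ceil = 11

floor = 10, ceil = 11


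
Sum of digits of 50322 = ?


5 + 0 + 3 + 2 + 2 = 12


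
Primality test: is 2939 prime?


Check divisors up to sqrt(2939) = 54.2125
No divisors found.
2939 is prime.

Yes, 2939 is prime


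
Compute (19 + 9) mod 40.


19 + 9 = 28
28 mod 40 = 28


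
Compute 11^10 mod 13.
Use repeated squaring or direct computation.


11^1 mod 13 = 11
11^2 mod 13 = 4
11^3 mod 13 = 5
11^4 mod 13 = 3
11^5 mod 13 = 7
11^6 mod 13 = 12
11^7 mod 13 = 2
11^8 mod 13 = 9
11^9 mod 13 = 8
11^10 mod 13 = 10


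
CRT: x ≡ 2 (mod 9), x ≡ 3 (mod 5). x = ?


M = 9*5 = 45
M1 = M/9 = 5, M2 = M/5 = 9
M1^(-1) mod 9 = 2, M2^(-1) mod 5 = 4
x = 2*5*2 + 3*9*4 = 128
128 mod 45 = 38
Check: 38 mod 9 = 2 ✓, 38 mod 5 = 3 ✓

x ≡ 38 (mod 45)


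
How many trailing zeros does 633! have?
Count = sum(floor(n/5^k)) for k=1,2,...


floor(633/5) = 126
floor(633/25) = 25
floor(633/125) = 5
floor(633/625) = 1
Total = 157

157 trailing zeros


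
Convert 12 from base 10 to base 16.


12 (base 10) = 12 (decimal)
12 (decimal) = C (base 16)


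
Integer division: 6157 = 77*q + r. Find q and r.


6157 = 77 * 79 + 74
Check: 6083 + 74 = 6157

q = 79, r = 74


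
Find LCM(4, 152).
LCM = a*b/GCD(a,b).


GCD(4, 152) = 4
LCM = 4*152/4 = 608/4 = 152

LCM = 152


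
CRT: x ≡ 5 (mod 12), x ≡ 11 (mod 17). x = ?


M = 12*17 = 204
M1 = M/12 = 17, M2 = M/17 = 12
M1^(-1) mod 12 = 5, M2^(-1) mod 17 = 10
x = 5*17*5 + 11*12*10 = 1745
1745 mod 204 = 113
Check: 113 mod 12 = 5 ✓, 113 mod 17 = 11 ✓

x ≡ 113 (mod 204)


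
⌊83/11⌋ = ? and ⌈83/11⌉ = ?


83/11 = 7.5455
floor = 7
ceil = 8

floor = 7, ceil = 8


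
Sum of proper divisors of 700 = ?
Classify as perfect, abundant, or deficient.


Proper divisors: 1, 2, 4, 5, 7, 10, 14, 20, 25, 28, 35, 50, 70, 100, 140, 175, 350
Sum = 1 + 2 + 4 + 5 + 7 + 10 + 14 + 20 + 25 + 28 + 35 + 50 + 70 + 100 + 140 + 175 + 350 = 1036
1036 > 700 → abundant

s(700) = 1036 (abundant)


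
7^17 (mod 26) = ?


7^1 mod 26 = 7
7^2 mod 26 = 23
7^3 mod 26 = 5
7^4 mod 26 = 9
7^5 mod 26 = 11
7^6 mod 26 = 25
7^7 mod 26 = 19
7^8 mod 26 = 3
7^9 mod 26 = 21
7^10 mod 26 = 17
7^11 mod 26 = 15
7^12 mod 26 = 1
7^13 mod 26 = 7
7^14 mod 26 = 23
7^15 mod 26 = 5
7^16 mod 26 = 9
7^17 mod 26 = 11


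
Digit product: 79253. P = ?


7 × 9 × 2 × 5 × 3 = 1890


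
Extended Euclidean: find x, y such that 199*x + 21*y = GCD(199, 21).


Tabular extended Euclidean (each row: r = 199*s + 21*t):
r=199, s=1, t=0
r=21, s=0, t=1
q=9: r=10, s=1, t=-9   [199*(1) + 21*(-9) = 10]
q=2: r=1, s=-2, t=19   [199*(-2) + 21*(19) = 1]
q=10: r=0, s=21, t=-199   [199*(21) + 21*(-199) = 0]
GCD = 1; from the row with r=1: x=-2, y=19
Check: 199*(-2) + 21*(19) = -398 + 399 = 1

GCD = 1, x = -2, y = 19


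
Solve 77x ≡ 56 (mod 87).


GCD(77, 87) = 1, unique solution
a^(-1) mod 87 = 26
x = 26 * 56 mod 87 = 64

x ≡ 64 (mod 87)


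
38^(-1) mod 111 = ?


Use the extended Euclidean algorithm on (111, 38); each row r = 111*s + 38*t:
r=111, s=1, t=0
r=38, s=0, t=1
q=2: r=35, s=1, t=-2   [111*(1) + 38*(-2) = 35]
q=1: r=3, s=-1, t=3   [111*(-1) + 38*(3) = 3]
q=11: r=2, s=12, t=-35   [111*(12) + 38*(-35) = 2]
q=1: r=1, s=-13, t=38   [111*(-13) + 38*(38) = 1]
q=2: r=0, s=38, t=-111   [111*(38) + 38*(-111) = 0]
GCD = 1 with t = 38, so 38*(38) ≡ 1 (mod 111)
Inverse = 38 mod 111 = 38
Check: 38 * 38 = 1444 ≡ 1 (mod 111)

38^(-1) ≡ 38 (mod 111)


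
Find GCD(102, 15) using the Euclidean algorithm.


102 = 6 * 15 + 12
15 = 1 * 12 + 3
12 = 4 * 3 + 0
GCD = 3


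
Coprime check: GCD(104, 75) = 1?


Euclidean algorithm:
104 = 1 * 75 + 29
75 = 2 * 29 + 17
29 = 1 * 17 + 12
17 = 1 * 12 + 5
12 = 2 * 5 + 2
5 = 2 * 2 + 1
2 = 2 * 1 + 0
GCD(104, 75) = 1

Yes, coprime (GCD = 1)


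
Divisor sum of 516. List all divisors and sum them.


Divisors of 516: 1, 2, 3, 4, 6, 12, 43, 86, 129, 172, 258, 516
Sum = 1 + 2 + 3 + 4 + 6 + 12 + 43 + 86 + 129 + 172 + 258 + 516 = 1232

σ(516) = 1232


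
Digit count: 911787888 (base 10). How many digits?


911787888 has 9 digits in base 10
floor(log10(911787888)) + 1 = floor(8.9599) + 1 = 9

9 digits (base 10)


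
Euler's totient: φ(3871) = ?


3871 = 7^2 × 79
Prime factors: 7, 79
φ(3871) = 3871 × (1-1/7) × (1-1/79)
= 3871 × 6/7 × 78/79 = 3276

φ(3871) = 3276


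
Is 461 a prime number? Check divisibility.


Check divisors up to sqrt(461) = 21.4709
No divisors found.
461 is prime.

Yes, 461 is prime


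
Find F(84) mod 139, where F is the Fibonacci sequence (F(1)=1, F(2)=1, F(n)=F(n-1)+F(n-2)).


F(k) mod 139 for k=1..84:
1, 1, 2, 3, 5, 8, 13, 21, 34, 55, 89, 5, 94, 99, 54, 14, 68, 82, 11, 93, 104, 58, 23, 81, 104, 46, 11, 57, 68, 125, 54, 40, 94, 134, 89, 84, 34, 118, 13, 131, 5, 136, 2, 138, 1, 0, 1, 1, 2, 3, 5, 8, 13, 21, 34, 55, 89, 5, 94, 99, 54, 14, 68, 82, 11, 93, 104, 58, 23, 81, 104, 46, 11, 57, 68, 125, 54, 40, 94, 134, 89, 84, 34, 118
F(84) mod 139 = 118


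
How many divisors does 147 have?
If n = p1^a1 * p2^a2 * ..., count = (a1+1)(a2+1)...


147 = 3^1 × 7^2
d(147) = (1+1) × (2+1) = 6

6 divisors


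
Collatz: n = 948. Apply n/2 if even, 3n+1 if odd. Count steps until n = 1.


948 → 474 → 237 → 712 → 356 → 178 → 89 → 268 → 134 → 67 → 202 → 101 → 304 → 152 → 76 → 38 → 19 → 58 → 29 → 88 → 44 → 22 → 11 → 34 → 17 → 52 → 26 → 13 → 40 → 20 → 10 → 5 → 16 → 8 → 4 → 2 → 1
Total steps = 36

36 steps


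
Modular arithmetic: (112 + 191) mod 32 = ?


112 + 191 = 303
303 mod 32 = 15


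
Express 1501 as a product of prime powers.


1501 / 19 = 79
79 / 79 = 1
1501 = 19 × 79


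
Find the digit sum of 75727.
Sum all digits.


7 + 5 + 7 + 2 + 7 = 28


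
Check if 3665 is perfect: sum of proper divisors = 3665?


Proper divisors of 3665: 1, 5, 733
Sum = 1 + 5 + 733 = 739

No, 3665 is not perfect (739 ≠ 3665)


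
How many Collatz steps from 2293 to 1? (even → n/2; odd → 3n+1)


2293 → 6880 → 3440 → 1720 → 860 → 430 → 215 → 646 → 323 → 970 → 485 → 1456 → 728 → 364 → 182 → 91 → 274 → 137 → 412 → 206 → 103 → 310 → 155 → 466 → 233 → 700 → 350 → 175 → 526 → 263 → 790 → 395 → 1186 → 593 → 1780 → 890 → 445 → 1336 → 668 → 334 → 167 → 502 → 251 → 754 → 377 → 1132 → 566 → 283 → 850 → 425 → 1276 → 638 → 319 → 958 → 479 → 1438 → 719 → 2158 → 1079 → 3238 → 1619 → 4858 → 2429 → 7288 → 3644 → 1822 → 911 → 2734 → 1367 → 4102 → 2051 → 6154 → 3077 → 9232 → 4616 → 2308 → 1154 → 577 → 1732 → 866 → 433 → 1300 → 650 → 325 → 976 → 488 → 244 → 122 → 61 → 184 → 92 → 46 → 23 → 70 → 35 → 106 → 53 → 160 → 80 → 40 → 20 → 10 → 5 → 16 → 8 → 4 → 2 → 1
Total steps = 107

107 steps


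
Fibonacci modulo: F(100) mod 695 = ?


F(k) mod 695 for k=1..100:
1, 1, 2, 3, 5, 8, 13, 21, 34, 55, 89, 144, 233, 377, 610, 292, 207, 499, 11, 510, 521, 336, 162, 498, 660, 463, 428, 196, 624, 125, 54, 179, 233, 412, 645, 362, 312, 674, 291, 270, 561, 136, 2, 138, 140, 278, 418, 1, 419, 420, 144, 564, 13, 577, 590, 472, 367, 144, 511, 655, 471, 431, 207, 638, 150, 93, 243, 336, 579, 220, 104, 324, 428, 57, 485, 542, 332, 179, 511, 690, 506, 501, 312, 118, 430, 548, 283, 136, 419, 555, 279, 139, 418, 557, 280, 142, 422, 564, 291, 160
F(100) mod 695 = 160


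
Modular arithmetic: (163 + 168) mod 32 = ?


163 + 168 = 331
331 mod 32 = 11


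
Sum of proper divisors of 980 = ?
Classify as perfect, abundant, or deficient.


Proper divisors: 1, 2, 4, 5, 7, 10, 14, 20, 28, 35, 49, 70, 98, 140, 196, 245, 490
Sum = 1 + 2 + 4 + 5 + 7 + 10 + 14 + 20 + 28 + 35 + 49 + 70 + 98 + 140 + 196 + 245 + 490 = 1414
1414 > 980 → abundant

s(980) = 1414 (abundant)


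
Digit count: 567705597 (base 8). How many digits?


567705597 in base 8 = 4165477775
Number of digits = 10

10 digits (base 8)


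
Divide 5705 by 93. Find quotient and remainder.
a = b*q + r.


5705 = 93 * 61 + 32
Check: 5673 + 32 = 5705

q = 61, r = 32


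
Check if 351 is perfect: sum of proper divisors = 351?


Proper divisors of 351: 1, 3, 9, 13, 27, 39, 117
Sum = 1 + 3 + 9 + 13 + 27 + 39 + 117 = 209

No, 351 is not perfect (209 ≠ 351)


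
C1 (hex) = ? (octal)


C1 (base 16) = 193 (decimal)
193 (decimal) = 301 (base 8)


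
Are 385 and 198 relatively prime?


Euclidean algorithm:
385 = 1 * 198 + 187
198 = 1 * 187 + 11
187 = 17 * 11 + 0
GCD(385, 198) = 11

No, not coprime (GCD = 11)


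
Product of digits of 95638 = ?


9 × 5 × 6 × 3 × 8 = 6480


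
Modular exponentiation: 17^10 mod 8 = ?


17^1 mod 8 = 1
17^2 mod 8 = 1
17^3 mod 8 = 1
17^4 mod 8 = 1
17^5 mod 8 = 1
17^6 mod 8 = 1
17^7 mod 8 = 1
17^8 mod 8 = 1
17^9 mod 8 = 1
17^10 mod 8 = 1


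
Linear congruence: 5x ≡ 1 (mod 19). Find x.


GCD(5, 19) = 1, unique solution
a^(-1) mod 19 = 4
x = 4 * 1 mod 19 = 4

x ≡ 4 (mod 19)


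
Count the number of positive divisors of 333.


333 = 3^2 × 37^1
d(333) = (2+1) × (1+1) = 6

6 divisors


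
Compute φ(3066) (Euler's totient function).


3066 = 2 × 3 × 7 × 73
Prime factors: 2, 3, 7, 73
φ(3066) = 3066 × (1-1/2) × (1-1/3) × (1-1/7) × (1-1/73)
= 3066 × 1/2 × 2/3 × 6/7 × 72/73 = 864

φ(3066) = 864


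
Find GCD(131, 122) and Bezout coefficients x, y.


Tabular extended Euclidean (each row: r = 131*s + 122*t):
r=131, s=1, t=0
r=122, s=0, t=1
q=1: r=9, s=1, t=-1   [131*(1) + 122*(-1) = 9]
q=13: r=5, s=-13, t=14   [131*(-13) + 122*(14) = 5]
q=1: r=4, s=14, t=-15   [131*(14) + 122*(-15) = 4]
q=1: r=1, s=-27, t=29   [131*(-27) + 122*(29) = 1]
q=4: r=0, s=122, t=-131   [131*(122) + 122*(-131) = 0]
GCD = 1; from the row with r=1: x=-27, y=29
Check: 131*(-27) + 122*(29) = -3537 + 3538 = 1

GCD = 1, x = -27, y = 29


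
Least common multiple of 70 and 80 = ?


GCD(70, 80) = 10
LCM = 70*80/10 = 5600/10 = 560

LCM = 560


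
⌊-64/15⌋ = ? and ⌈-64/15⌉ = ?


-64/15 = -4.2667
floor = -5
ceil = -4

floor = -5, ceil = -4


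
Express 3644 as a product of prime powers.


3644 / 2 = 1822
1822 / 2 = 911
911 / 911 = 1
3644 = 2^2 × 911


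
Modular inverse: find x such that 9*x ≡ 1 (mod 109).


Use the extended Euclidean algorithm on (109, 9); each row r = 109*s + 9*t:
r=109, s=1, t=0
r=9, s=0, t=1
q=12: r=1, s=1, t=-12   [109*(1) + 9*(-12) = 1]
q=9: r=0, s=-9, t=109   [109*(-9) + 9*(109) = 0]
GCD = 1 with t = -12, so 9*(-12) ≡ 1 (mod 109)
Inverse = -12 mod 109 = 97
Check: 9 * 97 = 873 ≡ 1 (mod 109)

9^(-1) ≡ 97 (mod 109)


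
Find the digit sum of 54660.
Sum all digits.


5 + 4 + 6 + 6 + 0 = 21


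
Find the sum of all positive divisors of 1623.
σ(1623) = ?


Divisors of 1623: 1, 3, 541, 1623
Sum = 1 + 3 + 541 + 1623 = 2168

σ(1623) = 2168


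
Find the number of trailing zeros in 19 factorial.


floor(19/5) = 3
Total = 3

3 trailing zeros


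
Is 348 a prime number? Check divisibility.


348 / 2 = 174 (exact division)
348 is NOT prime.

No, 348 is not prime


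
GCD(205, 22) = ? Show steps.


205 = 9 * 22 + 7
22 = 3 * 7 + 1
7 = 7 * 1 + 0
GCD = 1


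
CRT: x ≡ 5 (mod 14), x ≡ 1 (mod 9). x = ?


M = 14*9 = 126
M1 = M/14 = 9, M2 = M/9 = 14
M1^(-1) mod 14 = 11, M2^(-1) mod 9 = 2
x = 5*9*11 + 1*14*2 = 523
523 mod 126 = 19
Check: 19 mod 14 = 5 ✓, 19 mod 9 = 1 ✓

x ≡ 19 (mod 126)


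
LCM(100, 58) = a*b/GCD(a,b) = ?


GCD(100, 58) = 2
LCM = 100*58/2 = 5800/2 = 2900

LCM = 2900


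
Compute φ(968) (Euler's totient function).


968 = 2^3 × 11^2
Prime factors: 2, 11
φ(968) = 968 × (1-1/2) × (1-1/11)
= 968 × 1/2 × 10/11 = 440

φ(968) = 440


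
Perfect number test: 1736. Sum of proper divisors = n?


Proper divisors of 1736: 1, 2, 4, 7, 8, 14, 28, 31, 56, 62, 124, 217, 248, 434, 868
Sum = 1 + 2 + 4 + 7 + 8 + 14 + 28 + 31 + 56 + 62 + 124 + 217 + 248 + 434 + 868 = 2104

No, 1736 is not perfect (2104 ≠ 1736)


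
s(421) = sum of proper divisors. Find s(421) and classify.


Proper divisors: 1
Sum = 1 = 1
1 < 421 → deficient

s(421) = 1 (deficient)


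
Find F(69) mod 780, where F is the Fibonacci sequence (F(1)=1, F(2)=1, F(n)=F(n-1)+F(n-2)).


F(k) mod 780 for k=1..69:
1, 1, 2, 3, 5, 8, 13, 21, 34, 55, 89, 144, 233, 377, 610, 207, 37, 244, 281, 525, 26, 551, 577, 348, 145, 493, 638, 351, 209, 560, 769, 549, 538, 307, 65, 372, 437, 29, 466, 495, 181, 676, 77, 753, 50, 23, 73, 96, 169, 265, 434, 699, 353, 272, 625, 117, 742, 79, 41, 120, 161, 281, 442, 723, 385, 328, 713, 261, 194
F(69) mod 780 = 194


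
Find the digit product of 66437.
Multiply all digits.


6 × 6 × 4 × 3 × 7 = 3024


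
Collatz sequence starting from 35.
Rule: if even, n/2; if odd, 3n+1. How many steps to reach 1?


35 → 106 → 53 → 160 → 80 → 40 → 20 → 10 → 5 → 16 → 8 → 4 → 2 → 1
Total steps = 13

13 steps


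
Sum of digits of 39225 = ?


3 + 9 + 2 + 2 + 5 = 21


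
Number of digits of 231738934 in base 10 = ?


231738934 has 9 digits in base 10
floor(log10(231738934)) + 1 = floor(8.3650) + 1 = 9

9 digits (base 10)


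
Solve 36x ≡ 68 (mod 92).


GCD(36, 92) = 4 divides 68
Divide: 9x ≡ 17 (mod 23)
x ≡ 7 (mod 23)


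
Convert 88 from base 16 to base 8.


88 (base 16) = 136 (decimal)
136 (decimal) = 210 (base 8)


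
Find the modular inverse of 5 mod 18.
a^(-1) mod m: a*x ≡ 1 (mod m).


Use the extended Euclidean algorithm on (18, 5); each row r = 18*s + 5*t:
r=18, s=1, t=0
r=5, s=0, t=1
q=3: r=3, s=1, t=-3   [18*(1) + 5*(-3) = 3]
q=1: r=2, s=-1, t=4   [18*(-1) + 5*(4) = 2]
q=1: r=1, s=2, t=-7   [18*(2) + 5*(-7) = 1]
q=2: r=0, s=-5, t=18   [18*(-5) + 5*(18) = 0]
GCD = 1 with t = -7, so 5*(-7) ≡ 1 (mod 18)
Inverse = -7 mod 18 = 11
Check: 5 * 11 = 55 ≡ 1 (mod 18)

5^(-1) ≡ 11 (mod 18)


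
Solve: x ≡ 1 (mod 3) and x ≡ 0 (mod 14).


M = 3*14 = 42
M1 = M/3 = 14, M2 = M/14 = 3
M1^(-1) mod 3 = 2, M2^(-1) mod 14 = 5
x = 1*14*2 + 0*3*5 = 28
28 mod 42 = 28
Check: 28 mod 3 = 1 ✓, 28 mod 14 = 0 ✓

x ≡ 28 (mod 42)


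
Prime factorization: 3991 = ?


3991 / 13 = 307
307 / 307 = 1
3991 = 13 × 307


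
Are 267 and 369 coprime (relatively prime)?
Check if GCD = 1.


Euclidean algorithm:
369 = 1 * 267 + 102
267 = 2 * 102 + 63
102 = 1 * 63 + 39
63 = 1 * 39 + 24
39 = 1 * 24 + 15
24 = 1 * 15 + 9
15 = 1 * 9 + 6
9 = 1 * 6 + 3
6 = 2 * 3 + 0
GCD(267, 369) = 3

No, not coprime (GCD = 3)


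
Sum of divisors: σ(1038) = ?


Divisors of 1038: 1, 2, 3, 6, 173, 346, 519, 1038
Sum = 1 + 2 + 3 + 6 + 173 + 346 + 519 + 1038 = 2088

σ(1038) = 2088


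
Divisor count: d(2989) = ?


2989 = 7^2 × 61^1
d(2989) = (2+1) × (1+1) = 6

6 divisors


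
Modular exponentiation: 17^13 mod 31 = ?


17^1 mod 31 = 17
17^2 mod 31 = 10
17^3 mod 31 = 15
17^4 mod 31 = 7
17^5 mod 31 = 26
17^6 mod 31 = 8
17^7 mod 31 = 12
17^8 mod 31 = 18
17^9 mod 31 = 27
17^10 mod 31 = 25
17^11 mod 31 = 22
17^12 mod 31 = 2
17^13 mod 31 = 3


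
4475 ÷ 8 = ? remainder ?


4475 = 8 * 559 + 3
Check: 4472 + 3 = 4475

q = 559, r = 3


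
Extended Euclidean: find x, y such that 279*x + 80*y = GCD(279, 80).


Tabular extended Euclidean (each row: r = 279*s + 80*t):
r=279, s=1, t=0
r=80, s=0, t=1
q=3: r=39, s=1, t=-3   [279*(1) + 80*(-3) = 39]
q=2: r=2, s=-2, t=7   [279*(-2) + 80*(7) = 2]
q=19: r=1, s=39, t=-136   [279*(39) + 80*(-136) = 1]
q=2: r=0, s=-80, t=279   [279*(-80) + 80*(279) = 0]
GCD = 1; from the row with r=1: x=39, y=-136
Check: 279*(39) + 80*(-136) = 10881 - 10880 = 1

GCD = 1, x = 39, y = -136


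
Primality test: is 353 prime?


Check divisors up to sqrt(353) = 18.7883
No divisors found.
353 is prime.

Yes, 353 is prime


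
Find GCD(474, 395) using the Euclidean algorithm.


474 = 1 * 395 + 79
395 = 5 * 79 + 0
GCD = 79


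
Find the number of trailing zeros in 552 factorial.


floor(552/5) = 110
floor(552/25) = 22
floor(552/125) = 4
Total = 136

136 trailing zeros


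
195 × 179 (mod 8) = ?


195 × 179 = 34905
34905 mod 8 = 1


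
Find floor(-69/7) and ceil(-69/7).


-69/7 = -9.8571
floor = -10
ceil = -9

floor = -10, ceil = -9


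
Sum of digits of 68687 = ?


6 + 8 + 6 + 8 + 7 = 35


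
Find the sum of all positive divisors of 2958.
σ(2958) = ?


Divisors of 2958: 1, 2, 3, 6, 17, 29, 34, 51, 58, 87, 102, 174, 493, 986, 1479, 2958
Sum = 1 + 2 + 3 + 6 + 17 + 29 + 34 + 51 + 58 + 87 + 102 + 174 + 493 + 986 + 1479 + 2958 = 6480

σ(2958) = 6480


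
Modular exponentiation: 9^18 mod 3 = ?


9^1 mod 3 = 0
9^2 mod 3 = 0
9^3 mod 3 = 0
9^4 mod 3 = 0
9^5 mod 3 = 0
9^6 mod 3 = 0
9^7 mod 3 = 0
9^8 mod 3 = 0
9^9 mod 3 = 0
9^10 mod 3 = 0
9^11 mod 3 = 0
9^12 mod 3 = 0
9^13 mod 3 = 0
9^14 mod 3 = 0
9^15 mod 3 = 0
9^16 mod 3 = 0
9^17 mod 3 = 0
9^18 mod 3 = 0


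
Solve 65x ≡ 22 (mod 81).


GCD(65, 81) = 1, unique solution
a^(-1) mod 81 = 5
x = 5 * 22 mod 81 = 29

x ≡ 29 (mod 81)


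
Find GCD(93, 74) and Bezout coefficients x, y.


Tabular extended Euclidean (each row: r = 93*s + 74*t):
r=93, s=1, t=0
r=74, s=0, t=1
q=1: r=19, s=1, t=-1   [93*(1) + 74*(-1) = 19]
q=3: r=17, s=-3, t=4   [93*(-3) + 74*(4) = 17]
q=1: r=2, s=4, t=-5   [93*(4) + 74*(-5) = 2]
q=8: r=1, s=-35, t=44   [93*(-35) + 74*(44) = 1]
q=2: r=0, s=74, t=-93   [93*(74) + 74*(-93) = 0]
GCD = 1; from the row with r=1: x=-35, y=44
Check: 93*(-35) + 74*(44) = -3255 + 3256 = 1

GCD = 1, x = -35, y = 44


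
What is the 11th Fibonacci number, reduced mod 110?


F(k) mod 110 for k=1..11:
1, 1, 2, 3, 5, 8, 13, 21, 34, 55, 89
F(11) mod 110 = 89


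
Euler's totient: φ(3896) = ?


3896 = 2^3 × 487
Prime factors: 2, 487
φ(3896) = 3896 × (1-1/2) × (1-1/487)
= 3896 × 1/2 × 486/487 = 1944

φ(3896) = 1944


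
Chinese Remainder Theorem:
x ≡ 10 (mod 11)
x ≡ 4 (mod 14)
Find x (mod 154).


M = 11*14 = 154
M1 = M/11 = 14, M2 = M/14 = 11
M1^(-1) mod 11 = 4, M2^(-1) mod 14 = 9
x = 10*14*4 + 4*11*9 = 956
956 mod 154 = 32
Check: 32 mod 11 = 10 ✓, 32 mod 14 = 4 ✓

x ≡ 32 (mod 154)


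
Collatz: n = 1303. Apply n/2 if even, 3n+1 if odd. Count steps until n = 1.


1303 → 3910 → 1955 → 5866 → 2933 → 8800 → 4400 → 2200 → 1100 → 550 → 275 → 826 → 413 → 1240 → 620 → 310 → 155 → 466 → 233 → 700 → 350 → 175 → 526 → 263 → 790 → 395 → 1186 → 593 → 1780 → 890 → 445 → 1336 → 668 → 334 → 167 → 502 → 251 → 754 → 377 → 1132 → 566 → 283 → 850 → 425 → 1276 → 638 → 319 → 958 → 479 → 1438 → 719 → 2158 → 1079 → 3238 → 1619 → 4858 → 2429 → 7288 → 3644 → 1822 → 911 → 2734 → 1367 → 4102 → 2051 → 6154 → 3077 → 9232 → 4616 → 2308 → 1154 → 577 → 1732 → 866 → 433 → 1300 → 650 → 325 → 976 → 488 → 244 → 122 → 61 → 184 → 92 → 46 → 23 → 70 → 35 → 106 → 53 → 160 → 80 → 40 → 20 → 10 → 5 → 16 → 8 → 4 → 2 → 1
Total steps = 101

101 steps


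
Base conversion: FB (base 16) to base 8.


FB (base 16) = 251 (decimal)
251 (decimal) = 373 (base 8)


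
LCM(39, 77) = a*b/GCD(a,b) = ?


GCD(39, 77) = 1
LCM = 39*77/1 = 3003/1 = 3003

LCM = 3003


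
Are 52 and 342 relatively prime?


Euclidean algorithm:
342 = 6 * 52 + 30
52 = 1 * 30 + 22
30 = 1 * 22 + 8
22 = 2 * 8 + 6
8 = 1 * 6 + 2
6 = 3 * 2 + 0
GCD(52, 342) = 2

No, not coprime (GCD = 2)


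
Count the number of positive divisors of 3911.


3911 = 3911^1
d(3911) = (1+1) = 2

2 divisors


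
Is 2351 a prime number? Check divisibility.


Check divisors up to sqrt(2351) = 48.4871
No divisors found.
2351 is prime.

Yes, 2351 is prime


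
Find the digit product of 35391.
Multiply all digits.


3 × 5 × 3 × 9 × 1 = 405


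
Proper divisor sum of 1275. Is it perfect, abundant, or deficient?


Proper divisors: 1, 3, 5, 15, 17, 25, 51, 75, 85, 255, 425
Sum = 1 + 3 + 5 + 15 + 17 + 25 + 51 + 75 + 85 + 255 + 425 = 957
957 < 1275 → deficient

s(1275) = 957 (deficient)


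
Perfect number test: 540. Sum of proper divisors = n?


Proper divisors of 540: 1, 2, 3, 4, 5, 6, 9, 10, 12, 15, 18, 20, 27, 30, 36, 45, 54, 60, 90, 108, 135, 180, 270
Sum = 1 + 2 + 3 + 4 + 5 + 6 + 9 + 10 + 12 + 15 + 18 + 20 + 27 + 30 + 36 + 45 + 54 + 60 + 90 + 108 + 135 + 180 + 270 = 1140

No, 540 is not perfect (1140 ≠ 540)


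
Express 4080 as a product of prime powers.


4080 / 2 = 2040
2040 / 2 = 1020
1020 / 2 = 510
510 / 2 = 255
255 / 3 = 85
85 / 5 = 17
17 / 17 = 1
4080 = 2^4 × 3 × 5 × 17


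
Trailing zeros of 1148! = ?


floor(1148/5) = 229
floor(1148/25) = 45
floor(1148/125) = 9
floor(1148/625) = 1
Total = 284

284 trailing zeros


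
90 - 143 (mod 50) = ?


90 - 143 = -53
-53 mod 50 = 47


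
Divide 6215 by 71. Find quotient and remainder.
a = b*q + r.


6215 = 71 * 87 + 38
Check: 6177 + 38 = 6215

q = 87, r = 38


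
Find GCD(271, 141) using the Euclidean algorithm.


271 = 1 * 141 + 130
141 = 1 * 130 + 11
130 = 11 * 11 + 9
11 = 1 * 9 + 2
9 = 4 * 2 + 1
2 = 2 * 1 + 0
GCD = 1


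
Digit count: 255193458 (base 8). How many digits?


255193458 in base 8 = 1715370562
Number of digits = 10

10 digits (base 8)


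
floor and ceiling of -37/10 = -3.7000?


-37/10 = -3.7000
floor = -4
ceil = -3

floor = -4, ceil = -3


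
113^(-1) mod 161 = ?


Use the extended Euclidean algorithm on (161, 113); each row r = 161*s + 113*t:
r=161, s=1, t=0
r=113, s=0, t=1
q=1: r=48, s=1, t=-1   [161*(1) + 113*(-1) = 48]
q=2: r=17, s=-2, t=3   [161*(-2) + 113*(3) = 17]
q=2: r=14, s=5, t=-7   [161*(5) + 113*(-7) = 14]
q=1: r=3, s=-7, t=10   [161*(-7) + 113*(10) = 3]
q=4: r=2, s=33, t=-47   [161*(33) + 113*(-47) = 2]
q=1: r=1, s=-40, t=57   [161*(-40) + 113*(57) = 1]
q=2: r=0, s=113, t=-161   [161*(113) + 113*(-161) = 0]
GCD = 1 with t = 57, so 113*(57) ≡ 1 (mod 161)
Inverse = 57 mod 161 = 57
Check: 113 * 57 = 6441 ≡ 1 (mod 161)

113^(-1) ≡ 57 (mod 161)
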